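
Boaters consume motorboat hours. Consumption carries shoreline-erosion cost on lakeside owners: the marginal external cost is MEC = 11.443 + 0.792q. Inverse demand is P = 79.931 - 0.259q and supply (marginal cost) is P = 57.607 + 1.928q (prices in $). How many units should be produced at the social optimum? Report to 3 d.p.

Social marginal benefit = demand − MEC = 68.488 - 1.051q.
Set SMB = MC: 68.488 - 1.051q = 57.607 + 1.928q → q* = 3.6526.

q* = 3.653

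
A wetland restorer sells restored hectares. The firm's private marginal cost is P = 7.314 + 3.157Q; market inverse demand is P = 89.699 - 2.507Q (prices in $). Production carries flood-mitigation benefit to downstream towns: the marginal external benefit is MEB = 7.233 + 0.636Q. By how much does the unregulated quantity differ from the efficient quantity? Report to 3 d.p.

3.278 units

Market equilibrium (private): 7.314 + 3.157Q = 89.699 - 2.507Q → Q_m = 14.5454.
Social marginal cost = private MC − MEB = 0.081 + 2.521Q.
Set SMC = demand: 0.081 + 2.521Q = 89.699 - 2.507Q → Q* = 17.8238.
Gap = |14.5454 − 17.8238| = 3.2784.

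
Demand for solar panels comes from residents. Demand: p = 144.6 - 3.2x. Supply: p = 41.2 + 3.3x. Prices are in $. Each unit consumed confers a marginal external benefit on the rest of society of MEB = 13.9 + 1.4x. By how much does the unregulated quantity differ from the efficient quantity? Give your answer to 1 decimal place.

7.1 units

Market equilibrium (private): 41.2 + 3.3x = 144.6 - 3.2x → x_m = 15.9077.
Social marginal benefit = demand + MEB = 158.5 - 1.8x.
Set SMB = MC: 158.5 - 1.8x = 41.2 + 3.3x → x* = 23.0000.
Gap = |15.9077 − 23.0000| = 7.0923.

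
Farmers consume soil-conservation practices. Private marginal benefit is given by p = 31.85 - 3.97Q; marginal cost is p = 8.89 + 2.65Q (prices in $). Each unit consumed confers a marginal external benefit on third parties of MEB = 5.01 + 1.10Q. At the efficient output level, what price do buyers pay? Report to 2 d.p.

P = $11.73

Social marginal benefit = demand + MEB = 36.86 - 2.87Q.
Set SMB = MC: 36.86 - 2.87Q = 8.89 + 2.65Q → Q* = 5.0670.
Consumer price on the demand curve at Q*: 31.85 − 3.97×5.0670 = 11.7340.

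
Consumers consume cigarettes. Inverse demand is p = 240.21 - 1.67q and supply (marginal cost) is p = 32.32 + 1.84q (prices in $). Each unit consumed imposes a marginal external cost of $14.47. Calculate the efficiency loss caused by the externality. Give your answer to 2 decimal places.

Market equilibrium (private): 32.32 + 1.84q = 240.21 - 1.67q → q_m = 59.2279.
Social marginal benefit = demand − MEC = 225.74 - 1.67q.
Set SMB = MC: 225.74 - 1.67q = 32.32 + 1.84q → q* = 55.1054.
The loss is the area between SMB and MC from q* to q_m; with linear curves that's a triangle of height MEC(q_m).
DWL = ½ × 4.1225 × 14.4700 = 29.8263.

DWL = $29.83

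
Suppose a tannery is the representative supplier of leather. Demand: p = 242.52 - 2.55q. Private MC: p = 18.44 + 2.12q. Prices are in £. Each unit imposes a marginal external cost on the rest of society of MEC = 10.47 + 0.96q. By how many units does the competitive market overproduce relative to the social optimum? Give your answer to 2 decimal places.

10.04 units

Market equilibrium (private): 18.44 + 2.12q = 242.52 - 2.55q → q_m = 47.9829.
Social marginal cost = private MC + MEC = 28.91 + 3.08q.
Set SMC = demand: 28.91 + 3.08q = 242.52 - 2.55q → q* = 37.9414.
Gap = |47.9829 − 37.9414| = 10.0415.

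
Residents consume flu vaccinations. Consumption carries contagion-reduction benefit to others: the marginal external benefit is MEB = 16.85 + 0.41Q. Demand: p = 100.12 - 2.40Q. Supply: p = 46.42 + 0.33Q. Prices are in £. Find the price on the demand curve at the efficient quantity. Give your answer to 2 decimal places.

P = £27.14

Social marginal benefit = demand + MEB = 116.97 - 1.99Q.
Set SMB = MC: 116.97 - 1.99Q = 46.42 + 0.33Q → Q* = 30.4095.
Consumer price on the demand curve at Q*: 100.12 − 2.40×30.4095 = 27.1372.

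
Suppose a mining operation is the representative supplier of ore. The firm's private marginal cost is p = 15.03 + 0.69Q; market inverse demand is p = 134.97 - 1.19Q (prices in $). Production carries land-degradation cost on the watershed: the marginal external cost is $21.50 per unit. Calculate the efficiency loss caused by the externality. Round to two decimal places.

Market equilibrium (private): 15.03 + 0.69Q = 134.97 - 1.19Q → Q_m = 63.7979.
Social marginal cost = private MC + MEC = 36.53 + 0.69Q.
Set SMC = demand: 36.53 + 0.69Q = 134.97 - 1.19Q → Q* = 52.3617.
Between Q* and Q_m the wedge SMC − demand runs linearly from 0 to MEC(Q_m), so the loss is a triangle.
DWL = ½ × 11.4362 × 21.5000 = 122.9392.

DWL = $122.94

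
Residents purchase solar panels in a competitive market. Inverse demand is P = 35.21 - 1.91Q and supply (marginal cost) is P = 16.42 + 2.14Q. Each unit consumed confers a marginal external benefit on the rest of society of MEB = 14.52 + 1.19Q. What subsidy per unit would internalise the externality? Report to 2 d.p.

subsidy = 28.38 per unit

Social marginal benefit = demand + MEB = 49.73 - 0.72Q.
Set SMB = MC: 49.73 - 0.72Q = 16.42 + 2.14Q → Q* = 11.6469.
The Pigouvian subsidy equals MEB at Q*: 14.52 + 1.19×11.6469 = 28.3798.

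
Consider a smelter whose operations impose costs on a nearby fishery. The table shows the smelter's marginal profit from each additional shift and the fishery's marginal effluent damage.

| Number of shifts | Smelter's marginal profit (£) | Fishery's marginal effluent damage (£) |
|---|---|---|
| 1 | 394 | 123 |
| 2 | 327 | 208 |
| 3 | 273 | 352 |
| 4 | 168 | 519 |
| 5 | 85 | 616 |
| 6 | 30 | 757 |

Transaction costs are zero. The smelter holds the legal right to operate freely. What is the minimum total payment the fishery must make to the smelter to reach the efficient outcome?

£556

Left alone the smelter would choose level 6 (marginal profit stays positive).
Efficient level: k* = 2 (marginal profit ≥ marginal effluent damage through 2).
The fishery must at least cover the smelter's forgone profit from cutting 6→2: 273 + 168 + 85 + 30 = 556.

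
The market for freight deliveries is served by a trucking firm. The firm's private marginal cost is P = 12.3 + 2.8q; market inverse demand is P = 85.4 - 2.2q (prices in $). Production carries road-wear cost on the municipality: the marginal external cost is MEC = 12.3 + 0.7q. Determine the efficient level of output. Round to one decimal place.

q* = 10.7

Social marginal cost = private MC + MEC = 24.6 + 3.5q.
Set SMC = demand: 24.6 + 3.5q = 85.4 - 2.2q → q* = 10.6667.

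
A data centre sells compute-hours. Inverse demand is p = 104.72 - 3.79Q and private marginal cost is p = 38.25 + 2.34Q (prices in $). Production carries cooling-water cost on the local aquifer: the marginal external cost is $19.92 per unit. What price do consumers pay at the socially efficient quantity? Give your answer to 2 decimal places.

Social marginal cost = private MC + MEC = 58.17 + 2.34Q.
Set SMC = demand: 58.17 + 2.34Q = 104.72 - 3.79Q → Q* = 7.5938.
Consumer price on the demand curve at Q*: 104.72 − 3.79×7.5938 = 75.9395.

P = $75.94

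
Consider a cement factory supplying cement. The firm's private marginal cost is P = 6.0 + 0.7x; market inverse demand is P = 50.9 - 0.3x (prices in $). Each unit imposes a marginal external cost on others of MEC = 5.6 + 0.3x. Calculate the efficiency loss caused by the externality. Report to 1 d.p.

Market equilibrium (private): 6.0 + 0.7x = 50.9 - 0.3x → x_m = 44.9000.
Social marginal cost = private MC + MEC = 11.6 + x.
Set SMC = demand: 11.6 + x = 50.9 - 0.3x → x* = 30.2308.
The loss is the area between SMC and demand from x* to x_m; with linear curves that's a triangle of height MEC(x_m).
DWL = ½ × 14.6692 × 19.0700 = 139.8708.

DWL = $139.9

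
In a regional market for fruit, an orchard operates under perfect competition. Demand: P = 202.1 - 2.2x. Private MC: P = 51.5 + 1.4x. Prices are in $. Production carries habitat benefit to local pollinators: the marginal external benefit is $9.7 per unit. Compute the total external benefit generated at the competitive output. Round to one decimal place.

Market equilibrium (private): 51.5 + 1.4x = 202.1 - 2.2x → x_m = 41.8333.
Total external benefit = MEB × x_m = 9.7 × 41.8333 = 405.7830.

$405.8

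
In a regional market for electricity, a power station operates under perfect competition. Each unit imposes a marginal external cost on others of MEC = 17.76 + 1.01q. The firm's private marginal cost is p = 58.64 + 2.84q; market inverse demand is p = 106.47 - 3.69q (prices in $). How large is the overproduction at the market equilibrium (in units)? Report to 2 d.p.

3.34 units

Market equilibrium (private): 58.64 + 2.84q = 106.47 - 3.69q → q_m = 7.3247.
Social marginal cost = private MC + MEC = 76.40 + 3.85q.
Set SMC = demand: 76.40 + 3.85q = 106.47 - 3.69q → q* = 3.9881.
Gap = |7.3247 − 3.9881| = 3.3366.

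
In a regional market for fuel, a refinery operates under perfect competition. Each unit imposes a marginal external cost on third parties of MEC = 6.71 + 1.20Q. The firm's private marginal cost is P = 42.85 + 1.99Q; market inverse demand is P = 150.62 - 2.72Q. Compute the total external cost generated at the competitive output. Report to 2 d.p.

Market equilibrium (private): 42.85 + 1.99Q = 150.62 - 2.72Q → Q_m = 22.8811.
Total external cost = ∫₀^{Q_m} (6.71 + 1.20Q) dQ = 6.71×22.8811 + ½×1.20×22.8811² = 467.6590.

467.66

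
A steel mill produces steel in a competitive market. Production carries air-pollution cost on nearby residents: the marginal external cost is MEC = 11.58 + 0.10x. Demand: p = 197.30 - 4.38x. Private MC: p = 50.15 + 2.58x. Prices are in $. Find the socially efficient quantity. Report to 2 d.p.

Social marginal cost = private MC + MEC = 61.73 + 2.68x.
Set SMC = demand: 61.73 + 2.68x = 197.30 - 4.38x → x* = 19.2025.

x* = 19.20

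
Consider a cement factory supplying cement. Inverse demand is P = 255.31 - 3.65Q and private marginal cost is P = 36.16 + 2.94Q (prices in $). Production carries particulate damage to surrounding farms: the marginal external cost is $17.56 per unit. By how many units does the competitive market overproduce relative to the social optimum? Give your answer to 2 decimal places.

Market equilibrium (private): 36.16 + 2.94Q = 255.31 - 3.65Q → Q_m = 33.2549.
Social marginal cost = private MC + MEC = 53.72 + 2.94Q.
Set SMC = demand: 53.72 + 2.94Q = 255.31 - 3.65Q → Q* = 30.5903.
Gap = |33.2549 − 30.5903| = 2.6646.

2.66 units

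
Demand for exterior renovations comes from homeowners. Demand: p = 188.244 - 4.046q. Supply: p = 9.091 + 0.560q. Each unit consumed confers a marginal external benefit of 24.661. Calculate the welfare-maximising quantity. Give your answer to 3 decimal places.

q* = 44.250

Social marginal benefit = demand + MEB = 212.905 - 4.046q.
Set SMB = MC: 212.905 - 4.046q = 9.091 + 0.560q → q* = 44.2497.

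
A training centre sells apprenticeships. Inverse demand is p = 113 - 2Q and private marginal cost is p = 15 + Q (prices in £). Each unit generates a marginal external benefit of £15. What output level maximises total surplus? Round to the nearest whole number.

Social marginal cost = private MC − MEB = 0 + Q.
Set SMC = demand: 0 + Q = 113 - 2Q → Q* = 37.6667.

Q* = 38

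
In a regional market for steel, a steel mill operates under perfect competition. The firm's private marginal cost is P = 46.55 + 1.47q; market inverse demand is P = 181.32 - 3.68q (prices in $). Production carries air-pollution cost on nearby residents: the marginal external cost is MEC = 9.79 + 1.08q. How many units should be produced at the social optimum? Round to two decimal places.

Social marginal cost = private MC + MEC = 56.34 + 2.55q.
Set SMC = demand: 56.34 + 2.55q = 181.32 - 3.68q → q* = 20.0610.

q* = 20.06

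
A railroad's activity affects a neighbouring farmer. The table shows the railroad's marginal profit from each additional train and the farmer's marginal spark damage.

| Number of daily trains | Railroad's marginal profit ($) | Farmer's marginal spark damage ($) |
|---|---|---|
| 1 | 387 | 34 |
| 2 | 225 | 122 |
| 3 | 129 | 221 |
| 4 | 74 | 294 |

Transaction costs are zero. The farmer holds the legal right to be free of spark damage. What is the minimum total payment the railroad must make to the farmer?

Efficient level: marginal profit ≥ marginal spark damage through level 2, so k* = 2.
With the farmer holding the right, the railroad must at least compensate total damage at k*: 34 + 122 = 156.

$156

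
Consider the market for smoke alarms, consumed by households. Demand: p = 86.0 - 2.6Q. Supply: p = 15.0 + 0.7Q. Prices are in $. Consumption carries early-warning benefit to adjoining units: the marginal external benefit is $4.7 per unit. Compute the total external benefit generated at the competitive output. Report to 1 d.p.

Market equilibrium (private): 15.0 + 0.7Q = 86.0 - 2.6Q → Q_m = 21.5152.
Total external benefit = MEB × Q_m = 4.7 × 21.5152 = 101.1214.

$101.1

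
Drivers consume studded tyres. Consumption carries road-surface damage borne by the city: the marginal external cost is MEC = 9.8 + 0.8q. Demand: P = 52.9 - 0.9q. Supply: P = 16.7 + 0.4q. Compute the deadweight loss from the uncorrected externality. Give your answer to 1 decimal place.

DWL = 245.0

Market equilibrium (private): 16.7 + 0.4q = 52.9 - 0.9q → q_m = 27.8462.
Social marginal benefit = demand − MEC = 43.1 - 1.7q.
Set SMB = MC: 43.1 - 1.7q = 16.7 + 0.4q → q* = 12.5714.
Between q* and q_m the wedge MC − SMB runs linearly from 0 to MEC(q_m), so the loss is a triangle.
DWL = ½ × 15.2748 × 32.0769 = 244.9841.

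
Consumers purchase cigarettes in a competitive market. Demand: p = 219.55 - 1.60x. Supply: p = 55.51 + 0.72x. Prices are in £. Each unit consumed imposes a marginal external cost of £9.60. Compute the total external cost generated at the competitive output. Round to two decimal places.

Market equilibrium (private): 55.51 + 0.72x = 219.55 - 1.60x → x_m = 70.7069.
Total external cost = MEC × x_m = 9.60 × 70.7069 = 678.7862.

£678.79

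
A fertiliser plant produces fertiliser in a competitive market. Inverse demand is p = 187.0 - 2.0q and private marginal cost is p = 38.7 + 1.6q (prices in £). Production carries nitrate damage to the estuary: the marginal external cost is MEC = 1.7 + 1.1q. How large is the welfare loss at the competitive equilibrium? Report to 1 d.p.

Market equilibrium (private): 38.7 + 1.6q = 187.0 - 2.0q → q_m = 41.1944.
Social marginal cost = private MC + MEC = 40.4 + 2.7q.
Set SMC = demand: 40.4 + 2.7q = 187.0 - 2.0q → q* = 31.1915.
The loss is the area between SMC and demand from q* to q_m; with linear curves that's a triangle of height MEC(q_m).
DWL = ½ × 10.0029 × 47.0139 = 235.1377.

DWL = £235.1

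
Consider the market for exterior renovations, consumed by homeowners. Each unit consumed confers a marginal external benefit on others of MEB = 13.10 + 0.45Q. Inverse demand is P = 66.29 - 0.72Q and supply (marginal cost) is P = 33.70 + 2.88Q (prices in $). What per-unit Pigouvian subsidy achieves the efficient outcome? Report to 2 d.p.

Social marginal benefit = demand + MEB = 79.39 - 0.27Q.
Set SMB = MC: 79.39 - 0.27Q = 33.70 + 2.88Q → Q* = 14.5048.
The Pigouvian subsidy equals MEB at Q*: 13.10 + 0.45×14.5048 = 19.6272.

subsidy = $19.63 per unit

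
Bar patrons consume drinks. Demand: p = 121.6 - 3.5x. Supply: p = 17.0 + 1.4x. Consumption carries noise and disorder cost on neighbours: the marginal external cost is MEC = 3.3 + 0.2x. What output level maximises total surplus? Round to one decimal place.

x* = 19.9

Social marginal benefit = demand − MEC = 118.3 - 3.7x.
Set SMB = MC: 118.3 - 3.7x = 17.0 + 1.4x → x* = 19.8627.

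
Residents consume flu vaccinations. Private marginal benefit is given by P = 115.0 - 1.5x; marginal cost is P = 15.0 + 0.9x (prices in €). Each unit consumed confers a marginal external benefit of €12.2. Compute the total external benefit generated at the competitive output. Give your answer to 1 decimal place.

€508.3

Market equilibrium (private): 15.0 + 0.9x = 115.0 - 1.5x → x_m = 41.6667.
Total external benefit = MEB × x_m = 12.2 × 41.6667 = 508.3337.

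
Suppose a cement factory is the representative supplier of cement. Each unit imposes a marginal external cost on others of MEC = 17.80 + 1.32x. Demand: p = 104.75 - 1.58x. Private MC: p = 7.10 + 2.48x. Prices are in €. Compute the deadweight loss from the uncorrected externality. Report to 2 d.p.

DWL = €228.16

Market equilibrium (private): 7.10 + 2.48x = 104.75 - 1.58x → x_m = 24.0517.
Social marginal cost = private MC + MEC = 24.90 + 3.80x.
Set SMC = demand: 24.90 + 3.80x = 104.75 - 1.58x → x* = 14.8420.
Between x* and x_m the wedge SMC − demand runs linearly from 0 to MEC(x_m), so the loss is a triangle.
DWL = ½ × 9.2097 × 49.5483 = 228.1625.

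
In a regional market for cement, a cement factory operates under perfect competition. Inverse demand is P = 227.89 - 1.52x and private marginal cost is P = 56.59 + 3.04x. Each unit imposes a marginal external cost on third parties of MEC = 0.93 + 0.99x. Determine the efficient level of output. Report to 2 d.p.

x* = 30.70

Social marginal cost = private MC + MEC = 57.52 + 4.03x.
Set SMC = demand: 57.52 + 4.03x = 227.89 - 1.52x → x* = 30.6973.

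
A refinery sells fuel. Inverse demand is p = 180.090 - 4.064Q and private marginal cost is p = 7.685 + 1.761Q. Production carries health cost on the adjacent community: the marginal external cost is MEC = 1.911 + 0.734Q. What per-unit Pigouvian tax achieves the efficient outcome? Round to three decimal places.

tax = 20.991 per unit

Social marginal cost = private MC + MEC = 9.596 + 2.495Q.
Set SMC = demand: 9.596 + 2.495Q = 180.090 - 4.064Q → Q* = 25.9939.
The Pigouvian tax equals MEC at Q*: 1.911 + 0.734×25.9939 = 20.9905.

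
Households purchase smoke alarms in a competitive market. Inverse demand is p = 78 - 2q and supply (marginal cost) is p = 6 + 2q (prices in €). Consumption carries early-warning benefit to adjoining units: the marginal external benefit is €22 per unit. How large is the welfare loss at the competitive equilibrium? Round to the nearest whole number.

Market equilibrium (private): 6 + 2q = 78 - 2q → q_m = 18.0000.
Social marginal benefit = demand + MEB = 100 - 2q.
Set SMB = MC: 100 - 2q = 6 + 2q → q* = 23.5000.
The loss is the area between SMB and MC from q* to q_m; with linear curves that's a triangle of height MEB(q_m).
DWL = ½ × 5.5000 × 22.0000 = 60.5000.

DWL = €61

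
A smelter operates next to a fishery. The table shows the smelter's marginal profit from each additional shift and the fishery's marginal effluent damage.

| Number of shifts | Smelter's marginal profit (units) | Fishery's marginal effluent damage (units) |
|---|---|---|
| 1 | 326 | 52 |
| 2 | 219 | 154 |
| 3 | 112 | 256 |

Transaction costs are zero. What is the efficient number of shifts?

2

Bargaining reaches the level where marginal profit last exceeds marginal effluent damage.
That holds through level 2 (219 ≥ 154) but not at 3 (112 < 256).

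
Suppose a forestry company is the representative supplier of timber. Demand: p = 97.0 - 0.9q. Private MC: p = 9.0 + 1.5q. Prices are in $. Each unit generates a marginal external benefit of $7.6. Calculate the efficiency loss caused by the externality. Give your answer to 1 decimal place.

DWL = $12.0

Market equilibrium (private): 9.0 + 1.5q = 97.0 - 0.9q → q_m = 36.6667.
Social marginal cost = private MC − MEB = 1.4 + 1.5q.
Set SMC = demand: 1.4 + 1.5q = 97.0 - 0.9q → q* = 39.8333.
The welfare-loss triangle has base |q_m − q*| and height MEB(q_m) (the vertical gap between SMC and demand is zero at q* and MEB at q_m).
DWL = ½ × 3.1666 × 7.6000 = 12.0331.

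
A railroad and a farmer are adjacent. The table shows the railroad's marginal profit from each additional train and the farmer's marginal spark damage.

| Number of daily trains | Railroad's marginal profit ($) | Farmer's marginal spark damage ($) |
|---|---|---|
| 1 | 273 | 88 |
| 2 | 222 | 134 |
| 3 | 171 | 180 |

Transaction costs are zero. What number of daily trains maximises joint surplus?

2

Bargaining reaches the level where marginal profit last exceeds marginal spark damage.
That holds through level 2 (222 ≥ 134) but not at 3 (171 < 180).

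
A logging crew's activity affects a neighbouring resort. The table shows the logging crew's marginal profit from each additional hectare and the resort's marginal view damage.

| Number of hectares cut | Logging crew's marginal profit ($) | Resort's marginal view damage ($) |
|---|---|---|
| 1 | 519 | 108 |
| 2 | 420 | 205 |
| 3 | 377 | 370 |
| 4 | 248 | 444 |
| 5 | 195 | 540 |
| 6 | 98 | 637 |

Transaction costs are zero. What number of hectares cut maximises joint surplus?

Bargaining reaches the level where marginal profit last exceeds marginal view damage.
That holds through level 3 (377 ≥ 370) but not at 4 (248 < 444).

3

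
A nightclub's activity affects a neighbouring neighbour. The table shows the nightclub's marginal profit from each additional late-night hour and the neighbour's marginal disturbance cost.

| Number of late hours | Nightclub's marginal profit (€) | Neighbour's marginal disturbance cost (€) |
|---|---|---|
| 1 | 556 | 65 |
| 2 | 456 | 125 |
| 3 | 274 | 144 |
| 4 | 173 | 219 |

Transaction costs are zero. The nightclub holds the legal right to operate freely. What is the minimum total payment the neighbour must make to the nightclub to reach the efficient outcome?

Left alone the nightclub would choose level 4 (marginal profit stays positive).
Efficient level: k* = 3 (marginal profit ≥ marginal disturbance cost through 3).
The neighbour must at least cover the nightclub's forgone profit from cutting 4→3: 173 = 173.

€173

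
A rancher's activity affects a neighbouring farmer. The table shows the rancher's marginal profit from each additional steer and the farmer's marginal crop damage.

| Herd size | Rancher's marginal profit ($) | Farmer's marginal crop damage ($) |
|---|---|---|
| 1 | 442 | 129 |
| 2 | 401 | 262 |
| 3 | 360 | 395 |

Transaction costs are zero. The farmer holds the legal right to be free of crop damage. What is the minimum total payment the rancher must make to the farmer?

Efficient level: marginal profit ≥ marginal crop damage through level 2, so k* = 2.
With the farmer holding the right, the rancher must at least compensate total damage at k*: 129 + 262 = 391.

$391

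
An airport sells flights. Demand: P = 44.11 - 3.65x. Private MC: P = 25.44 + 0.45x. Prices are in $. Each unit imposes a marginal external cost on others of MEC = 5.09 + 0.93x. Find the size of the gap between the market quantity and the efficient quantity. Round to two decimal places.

Market equilibrium (private): 25.44 + 0.45x = 44.11 - 3.65x → x_m = 4.5537.
Social marginal cost = private MC + MEC = 30.53 + 1.38x.
Set SMC = demand: 30.53 + 1.38x = 44.11 - 3.65x → x* = 2.6998.
Gap = |4.5537 − 2.6998| = 1.8539.

1.85 units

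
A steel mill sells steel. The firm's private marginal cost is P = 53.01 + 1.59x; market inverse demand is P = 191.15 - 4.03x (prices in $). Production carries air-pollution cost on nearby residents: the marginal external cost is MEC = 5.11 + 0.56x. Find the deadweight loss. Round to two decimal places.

Market equilibrium (private): 53.01 + 1.59x = 191.15 - 4.03x → x_m = 24.5801.
Social marginal cost = private MC + MEC = 58.12 + 2.15x.
Set SMC = demand: 58.12 + 2.15x = 191.15 - 4.03x → x* = 21.5259.
The welfare-loss triangle has base |x_m − x*| and height MEC(x_m) (the vertical gap between SMC and demand is zero at x* and MEC at x_m).
DWL = ½ × 3.0542 × 18.8748 = 28.8237.

DWL = $28.82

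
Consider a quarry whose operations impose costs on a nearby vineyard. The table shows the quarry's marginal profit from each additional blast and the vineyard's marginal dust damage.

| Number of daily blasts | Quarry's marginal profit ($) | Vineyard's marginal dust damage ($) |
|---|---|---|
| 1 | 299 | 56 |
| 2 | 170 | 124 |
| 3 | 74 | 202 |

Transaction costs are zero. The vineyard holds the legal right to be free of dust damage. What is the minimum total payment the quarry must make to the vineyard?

$180

Efficient level: marginal profit ≥ marginal dust damage through level 2, so k* = 2.
With the vineyard holding the right, the quarry must at least compensate total damage at k*: 56 + 124 = 180.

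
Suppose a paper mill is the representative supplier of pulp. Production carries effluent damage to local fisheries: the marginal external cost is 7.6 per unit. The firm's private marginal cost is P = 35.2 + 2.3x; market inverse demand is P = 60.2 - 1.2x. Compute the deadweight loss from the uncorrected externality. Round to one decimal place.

Market equilibrium (private): 35.2 + 2.3x = 60.2 - 1.2x → x_m = 7.1429.
Social marginal cost = private MC + MEC = 42.8 + 2.3x.
Set SMC = demand: 42.8 + 2.3x = 60.2 - 1.2x → x* = 4.9714.
The loss is the area between SMC and demand from x* to x_m; with linear curves that's a triangle of height MEC(x_m).
DWL = ½ × 2.1715 × 7.6000 = 8.2517.

DWL = 8.3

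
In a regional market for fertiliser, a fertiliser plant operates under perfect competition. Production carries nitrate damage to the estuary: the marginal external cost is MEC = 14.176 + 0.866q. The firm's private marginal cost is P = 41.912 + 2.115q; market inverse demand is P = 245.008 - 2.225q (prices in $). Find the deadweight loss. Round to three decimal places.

Market equilibrium (private): 41.912 + 2.115q = 245.008 - 2.225q → q_m = 46.7963.
Social marginal cost = private MC + MEC = 56.088 + 2.981q.
Set SMC = demand: 56.088 + 2.981q = 245.008 - 2.225q → q* = 36.2889.
The loss is the area between SMC and demand from q* to q_m; with linear curves that's a triangle of height MEC(q_m).
DWL = ½ × 10.5074 × 54.7016 = 287.3858.

DWL = $287.386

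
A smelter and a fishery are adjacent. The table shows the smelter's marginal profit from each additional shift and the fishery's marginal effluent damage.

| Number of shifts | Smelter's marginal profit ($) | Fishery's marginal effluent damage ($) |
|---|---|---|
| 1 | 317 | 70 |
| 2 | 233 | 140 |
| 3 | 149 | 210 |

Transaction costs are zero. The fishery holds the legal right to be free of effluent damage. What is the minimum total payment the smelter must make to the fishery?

$210

Efficient level: marginal profit ≥ marginal effluent damage through level 2, so k* = 2.
With the fishery holding the right, the smelter must at least compensate total damage at k*: 70 + 140 = 210.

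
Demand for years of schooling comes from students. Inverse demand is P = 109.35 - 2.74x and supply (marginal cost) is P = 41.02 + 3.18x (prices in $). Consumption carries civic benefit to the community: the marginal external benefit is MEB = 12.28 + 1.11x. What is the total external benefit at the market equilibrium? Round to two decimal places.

$215.68

Market equilibrium (private): 41.02 + 3.18x = 109.35 - 2.74x → x_m = 11.5422.
Total external benefit = ∫₀^{x_m} (12.28 + 1.11x) dx = 12.28×11.5422 + ½×1.11×11.5422² = 215.6766.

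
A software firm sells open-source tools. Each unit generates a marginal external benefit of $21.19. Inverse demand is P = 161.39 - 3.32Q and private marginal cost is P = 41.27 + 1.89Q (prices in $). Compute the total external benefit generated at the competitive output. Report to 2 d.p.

Market equilibrium (private): 41.27 + 1.89Q = 161.39 - 3.32Q → Q_m = 23.0557.
Total external benefit = MEB × Q_m = 21.19 × 23.0557 = 488.5503.

$488.55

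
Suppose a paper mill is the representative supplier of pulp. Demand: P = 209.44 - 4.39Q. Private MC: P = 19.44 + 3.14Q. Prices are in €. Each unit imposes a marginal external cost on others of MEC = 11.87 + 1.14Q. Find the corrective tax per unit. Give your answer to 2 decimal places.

tax = €35.29 per unit

Social marginal cost = private MC + MEC = 31.31 + 4.28Q.
Set SMC = demand: 31.31 + 4.28Q = 209.44 - 4.39Q → Q* = 20.5456.
The Pigouvian tax equals MEC at Q*: 11.87 + 1.14×20.5456 = 35.2920.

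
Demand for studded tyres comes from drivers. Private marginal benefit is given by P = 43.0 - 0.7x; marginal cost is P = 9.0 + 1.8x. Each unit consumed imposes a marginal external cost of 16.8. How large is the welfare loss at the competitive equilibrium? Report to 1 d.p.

DWL = 56.4

Market equilibrium (private): 9.0 + 1.8x = 43.0 - 0.7x → x_m = 13.6000.
Social marginal benefit = demand − MEC = 26.2 - 0.7x.
Set SMB = MC: 26.2 - 0.7x = 9.0 + 1.8x → x* = 6.8800.
The welfare-loss triangle has base |x_m − x*| and height MEC(x_m) (the vertical gap between SMB and MC is zero at x* and MEC at x_m).
DWL = ½ × 6.7200 × 16.8000 = 56.4480.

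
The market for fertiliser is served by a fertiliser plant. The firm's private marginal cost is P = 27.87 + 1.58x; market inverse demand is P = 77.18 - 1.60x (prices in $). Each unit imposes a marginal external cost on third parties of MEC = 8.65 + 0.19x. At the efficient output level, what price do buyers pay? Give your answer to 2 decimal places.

P = $57.88

Social marginal cost = private MC + MEC = 36.52 + 1.77x.
Set SMC = demand: 36.52 + 1.77x = 77.18 - 1.60x → x* = 12.0653.
Consumer price on the demand curve at x*: 77.18 − 1.60×12.0653 = 57.8755.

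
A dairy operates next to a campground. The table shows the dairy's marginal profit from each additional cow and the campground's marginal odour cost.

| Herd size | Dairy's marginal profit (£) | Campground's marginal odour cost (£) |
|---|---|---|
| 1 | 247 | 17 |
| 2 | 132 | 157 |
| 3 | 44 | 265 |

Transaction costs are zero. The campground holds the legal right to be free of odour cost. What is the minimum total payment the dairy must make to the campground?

Efficient level: marginal profit ≥ marginal odour cost through level 1, so k* = 1.
With the campground holding the right, the dairy must at least compensate total damage at k*: 17 = 17.

£17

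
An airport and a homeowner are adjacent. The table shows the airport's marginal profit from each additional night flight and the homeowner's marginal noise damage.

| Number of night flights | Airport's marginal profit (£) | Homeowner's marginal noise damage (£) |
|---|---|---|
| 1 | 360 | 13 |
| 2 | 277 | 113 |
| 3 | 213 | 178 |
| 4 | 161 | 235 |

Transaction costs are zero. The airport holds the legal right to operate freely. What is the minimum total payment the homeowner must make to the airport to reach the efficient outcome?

£161

Left alone the airport would choose level 4 (marginal profit stays positive).
Efficient level: k* = 3 (marginal profit ≥ marginal noise damage through 3).
The homeowner must at least cover the airport's forgone profit from cutting 4→3: 161 = 161.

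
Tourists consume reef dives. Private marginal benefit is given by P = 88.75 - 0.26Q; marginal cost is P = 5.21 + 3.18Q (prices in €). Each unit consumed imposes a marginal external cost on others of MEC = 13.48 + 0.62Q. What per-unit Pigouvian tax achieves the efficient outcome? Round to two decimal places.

Social marginal benefit = demand − MEC = 75.27 - 0.88Q.
Set SMB = MC: 75.27 - 0.88Q = 5.21 + 3.18Q → Q* = 17.2562.
The Pigouvian tax equals MEC at Q*: 13.48 + 0.62×17.2562 = 24.1788.

tax = €24.18 per unit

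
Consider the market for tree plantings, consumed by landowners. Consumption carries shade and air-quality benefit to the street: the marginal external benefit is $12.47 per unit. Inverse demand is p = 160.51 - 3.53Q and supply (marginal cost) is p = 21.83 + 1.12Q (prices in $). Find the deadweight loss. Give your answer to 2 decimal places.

DWL = $16.72

Market equilibrium (private): 21.83 + 1.12Q = 160.51 - 3.53Q → Q_m = 29.8237.
Social marginal benefit = demand + MEB = 172.98 - 3.53Q.
Set SMB = MC: 172.98 - 3.53Q = 21.83 + 1.12Q → Q* = 32.5054.
The welfare-loss triangle has base |Q_m − Q*| and height MEB(Q_m) (the vertical gap between SMB and MC is zero at Q* and MEB at Q_m).
DWL = ½ × 2.6817 × 12.4700 = 16.7204.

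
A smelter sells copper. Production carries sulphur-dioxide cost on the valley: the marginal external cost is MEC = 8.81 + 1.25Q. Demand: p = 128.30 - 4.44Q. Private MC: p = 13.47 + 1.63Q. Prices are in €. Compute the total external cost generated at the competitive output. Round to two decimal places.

Market equilibrium (private): 13.47 + 1.63Q = 128.30 - 4.44Q → Q_m = 18.9176.
Total external cost = ∫₀^{Q_m} (8.81 + 1.25Q) dQ = 8.81×18.9176 + ½×1.25×18.9176² = 390.3363.

€390.34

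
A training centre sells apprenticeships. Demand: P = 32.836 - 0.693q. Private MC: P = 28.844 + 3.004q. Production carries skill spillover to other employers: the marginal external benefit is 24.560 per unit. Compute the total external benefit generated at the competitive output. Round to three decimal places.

26.520

Market equilibrium (private): 28.844 + 3.004q = 32.836 - 0.693q → q_m = 1.0798.
Total external benefit = MEB × q_m = 24.560 × 1.0798 = 26.5199.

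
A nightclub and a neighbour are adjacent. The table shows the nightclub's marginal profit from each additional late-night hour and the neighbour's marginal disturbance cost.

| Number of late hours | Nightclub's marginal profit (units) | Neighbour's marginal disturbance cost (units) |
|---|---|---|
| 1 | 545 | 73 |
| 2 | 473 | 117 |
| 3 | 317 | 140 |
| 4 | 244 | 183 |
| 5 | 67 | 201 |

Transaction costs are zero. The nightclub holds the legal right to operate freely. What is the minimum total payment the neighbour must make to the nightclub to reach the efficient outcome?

67

Left alone the nightclub would choose level 5 (marginal profit stays positive).
Efficient level: k* = 4 (marginal profit ≥ marginal disturbance cost through 4).
The neighbour must at least cover the nightclub's forgone profit from cutting 5→4: 67 = 67.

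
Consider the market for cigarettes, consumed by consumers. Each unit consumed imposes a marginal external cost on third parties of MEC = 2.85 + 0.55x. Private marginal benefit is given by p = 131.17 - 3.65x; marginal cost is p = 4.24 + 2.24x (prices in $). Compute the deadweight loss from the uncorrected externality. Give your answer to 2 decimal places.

Market equilibrium (private): 4.24 + 2.24x = 131.17 - 3.65x → x_m = 21.5501.
Social marginal benefit = demand − MEC = 128.32 - 4.20x.
Set SMB = MC: 128.32 - 4.20x = 4.24 + 2.24x → x* = 19.2671.
Between x* and x_m the wedge MC − SMB runs linearly from 0 to MEC(x_m), so the loss is a triangle.
DWL = ½ × 2.2830 × 14.7025 = 16.7829.

DWL = $16.78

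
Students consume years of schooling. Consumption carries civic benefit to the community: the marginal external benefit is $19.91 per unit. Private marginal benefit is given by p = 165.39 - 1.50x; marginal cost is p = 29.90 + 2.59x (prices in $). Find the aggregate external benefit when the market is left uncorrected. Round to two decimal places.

$659.56

Market equilibrium (private): 29.90 + 2.59x = 165.39 - 1.50x → x_m = 33.1271.
Total external benefit = MEB × x_m = 19.91 × 33.1271 = 659.5606.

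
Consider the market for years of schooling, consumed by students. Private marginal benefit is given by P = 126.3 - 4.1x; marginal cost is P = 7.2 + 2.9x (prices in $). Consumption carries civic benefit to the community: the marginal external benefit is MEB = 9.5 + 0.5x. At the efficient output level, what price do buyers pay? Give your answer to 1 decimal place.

P = $45.2

Social marginal benefit = demand + MEB = 135.8 - 3.6x.
Set SMB = MC: 135.8 - 3.6x = 7.2 + 2.9x → x* = 19.7846.
Consumer price on the demand curve at x*: 126.3 − 4.1×19.7846 = 45.1831.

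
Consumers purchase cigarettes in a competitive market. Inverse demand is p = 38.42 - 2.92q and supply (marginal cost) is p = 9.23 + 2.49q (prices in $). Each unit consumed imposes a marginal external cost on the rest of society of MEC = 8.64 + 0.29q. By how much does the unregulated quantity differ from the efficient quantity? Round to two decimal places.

1.79 units

Market equilibrium (private): 9.23 + 2.49q = 38.42 - 2.92q → q_m = 5.3956.
Social marginal benefit = demand − MEC = 29.78 - 3.21q.
Set SMB = MC: 29.78 - 3.21q = 9.23 + 2.49q → q* = 3.6053.
Gap = |5.3956 − 3.6053| = 1.7903.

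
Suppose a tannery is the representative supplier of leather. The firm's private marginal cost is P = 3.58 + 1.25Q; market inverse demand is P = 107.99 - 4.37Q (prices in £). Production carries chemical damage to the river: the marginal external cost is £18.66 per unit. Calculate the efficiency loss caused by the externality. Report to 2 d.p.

Market equilibrium (private): 3.58 + 1.25Q = 107.99 - 4.37Q → Q_m = 18.5783.
Social marginal cost = private MC + MEC = 22.24 + 1.25Q.
Set SMC = demand: 22.24 + 1.25Q = 107.99 - 4.37Q → Q* = 15.2580.
Height of the DWL triangle at Q_m is SMC(Q_m) − demand(Q_m) = MEC(Q_m) = 18.6600.
DWL = ½ × 3.3203 × 18.6600 = 30.9784.

DWL = £30.98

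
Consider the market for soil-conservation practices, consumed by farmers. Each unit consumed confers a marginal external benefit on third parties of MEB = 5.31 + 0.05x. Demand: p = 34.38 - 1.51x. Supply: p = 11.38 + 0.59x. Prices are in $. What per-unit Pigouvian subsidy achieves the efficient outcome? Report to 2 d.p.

subsidy = $6.00 per unit

Social marginal benefit = demand + MEB = 39.69 - 1.46x.
Set SMB = MC: 39.69 - 1.46x = 11.38 + 0.59x → x* = 13.8098.
The Pigouvian subsidy equals MEB at x*: 5.31 + 0.05×13.8098 = 6.0005.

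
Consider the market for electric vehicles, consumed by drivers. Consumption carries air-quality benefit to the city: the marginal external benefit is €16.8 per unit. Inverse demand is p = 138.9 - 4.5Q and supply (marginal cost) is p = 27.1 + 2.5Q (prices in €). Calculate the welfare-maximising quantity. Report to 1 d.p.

Q* = 18.4

Social marginal benefit = demand + MEB = 155.7 - 4.5Q.
Set SMB = MC: 155.7 - 4.5Q = 27.1 + 2.5Q → Q* = 18.3714.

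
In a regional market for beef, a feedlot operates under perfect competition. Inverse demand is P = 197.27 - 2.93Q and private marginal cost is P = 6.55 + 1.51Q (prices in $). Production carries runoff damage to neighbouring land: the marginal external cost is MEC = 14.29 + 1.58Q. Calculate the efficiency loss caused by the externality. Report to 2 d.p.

DWL = $560.64

Market equilibrium (private): 6.55 + 1.51Q = 197.27 - 2.93Q → Q_m = 42.9550.
Social marginal cost = private MC + MEC = 20.84 + 3.09Q.
Set SMC = demand: 20.84 + 3.09Q = 197.27 - 2.93Q → Q* = 29.3073.
Between Q* and Q_m the wedge SMC − demand runs linearly from 0 to MEC(Q_m), so the loss is a triangle.
DWL = ½ × 13.6477 × 82.1588 = 560.6393.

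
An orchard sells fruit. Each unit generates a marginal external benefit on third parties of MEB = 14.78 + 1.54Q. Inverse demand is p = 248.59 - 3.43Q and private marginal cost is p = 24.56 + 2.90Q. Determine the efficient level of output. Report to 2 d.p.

Q* = 49.86

Social marginal cost = private MC − MEB = 9.78 + 1.36Q.
Set SMC = demand: 9.78 + 1.36Q = 248.59 - 3.43Q → Q* = 49.8559.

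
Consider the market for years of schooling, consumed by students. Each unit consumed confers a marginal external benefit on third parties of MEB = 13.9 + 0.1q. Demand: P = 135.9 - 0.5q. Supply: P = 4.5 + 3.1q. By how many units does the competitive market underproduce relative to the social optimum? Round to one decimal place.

5.0 units

Market equilibrium (private): 4.5 + 3.1q = 135.9 - 0.5q → q_m = 36.5000.
Social marginal benefit = demand + MEB = 149.8 - 0.4q.
Set SMB = MC: 149.8 - 0.4q = 4.5 + 3.1q → q* = 41.5143.
Gap = |36.5000 − 41.5143| = 5.0143.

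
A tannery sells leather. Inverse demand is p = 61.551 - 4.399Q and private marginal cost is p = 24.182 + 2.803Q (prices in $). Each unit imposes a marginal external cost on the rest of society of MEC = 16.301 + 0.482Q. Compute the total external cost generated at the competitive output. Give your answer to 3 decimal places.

$91.069

Market equilibrium (private): 24.182 + 2.803Q = 61.551 - 4.399Q → Q_m = 5.1887.
Total external cost = ∫₀^{Q_m} (16.301 + 0.482Q) dQ = 16.301×5.1887 + ½×0.482×5.1887² = 91.0693.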